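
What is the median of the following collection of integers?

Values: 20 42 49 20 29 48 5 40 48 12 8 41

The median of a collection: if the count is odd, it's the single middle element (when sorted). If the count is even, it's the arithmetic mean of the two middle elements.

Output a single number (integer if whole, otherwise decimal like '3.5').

Answer: 34.5

Derivation:
Step 1: insert 20 -> lo=[20] (size 1, max 20) hi=[] (size 0) -> median=20
Step 2: insert 42 -> lo=[20] (size 1, max 20) hi=[42] (size 1, min 42) -> median=31
Step 3: insert 49 -> lo=[20, 42] (size 2, max 42) hi=[49] (size 1, min 49) -> median=42
Step 4: insert 20 -> lo=[20, 20] (size 2, max 20) hi=[42, 49] (size 2, min 42) -> median=31
Step 5: insert 29 -> lo=[20, 20, 29] (size 3, max 29) hi=[42, 49] (size 2, min 42) -> median=29
Step 6: insert 48 -> lo=[20, 20, 29] (size 3, max 29) hi=[42, 48, 49] (size 3, min 42) -> median=35.5
Step 7: insert 5 -> lo=[5, 20, 20, 29] (size 4, max 29) hi=[42, 48, 49] (size 3, min 42) -> median=29
Step 8: insert 40 -> lo=[5, 20, 20, 29] (size 4, max 29) hi=[40, 42, 48, 49] (size 4, min 40) -> median=34.5
Step 9: insert 48 -> lo=[5, 20, 20, 29, 40] (size 5, max 40) hi=[42, 48, 48, 49] (size 4, min 42) -> median=40
Step 10: insert 12 -> lo=[5, 12, 20, 20, 29] (size 5, max 29) hi=[40, 42, 48, 48, 49] (size 5, min 40) -> median=34.5
Step 11: insert 8 -> lo=[5, 8, 12, 20, 20, 29] (size 6, max 29) hi=[40, 42, 48, 48, 49] (size 5, min 40) -> median=29
Step 12: insert 41 -> lo=[5, 8, 12, 20, 20, 29] (size 6, max 29) hi=[40, 41, 42, 48, 48, 49] (size 6, min 40) -> median=34.5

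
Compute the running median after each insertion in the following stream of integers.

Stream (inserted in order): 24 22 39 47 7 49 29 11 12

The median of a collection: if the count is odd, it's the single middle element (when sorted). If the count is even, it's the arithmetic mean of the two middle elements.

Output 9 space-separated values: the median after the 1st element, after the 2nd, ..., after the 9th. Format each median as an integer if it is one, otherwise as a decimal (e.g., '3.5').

Answer: 24 23 24 31.5 24 31.5 29 26.5 24

Derivation:
Step 1: insert 24 -> lo=[24] (size 1, max 24) hi=[] (size 0) -> median=24
Step 2: insert 22 -> lo=[22] (size 1, max 22) hi=[24] (size 1, min 24) -> median=23
Step 3: insert 39 -> lo=[22, 24] (size 2, max 24) hi=[39] (size 1, min 39) -> median=24
Step 4: insert 47 -> lo=[22, 24] (size 2, max 24) hi=[39, 47] (size 2, min 39) -> median=31.5
Step 5: insert 7 -> lo=[7, 22, 24] (size 3, max 24) hi=[39, 47] (size 2, min 39) -> median=24
Step 6: insert 49 -> lo=[7, 22, 24] (size 3, max 24) hi=[39, 47, 49] (size 3, min 39) -> median=31.5
Step 7: insert 29 -> lo=[7, 22, 24, 29] (size 4, max 29) hi=[39, 47, 49] (size 3, min 39) -> median=29
Step 8: insert 11 -> lo=[7, 11, 22, 24] (size 4, max 24) hi=[29, 39, 47, 49] (size 4, min 29) -> median=26.5
Step 9: insert 12 -> lo=[7, 11, 12, 22, 24] (size 5, max 24) hi=[29, 39, 47, 49] (size 4, min 29) -> median=24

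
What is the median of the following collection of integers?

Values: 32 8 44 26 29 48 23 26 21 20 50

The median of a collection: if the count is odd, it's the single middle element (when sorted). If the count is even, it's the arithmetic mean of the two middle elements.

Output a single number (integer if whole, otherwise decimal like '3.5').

Step 1: insert 32 -> lo=[32] (size 1, max 32) hi=[] (size 0) -> median=32
Step 2: insert 8 -> lo=[8] (size 1, max 8) hi=[32] (size 1, min 32) -> median=20
Step 3: insert 44 -> lo=[8, 32] (size 2, max 32) hi=[44] (size 1, min 44) -> median=32
Step 4: insert 26 -> lo=[8, 26] (size 2, max 26) hi=[32, 44] (size 2, min 32) -> median=29
Step 5: insert 29 -> lo=[8, 26, 29] (size 3, max 29) hi=[32, 44] (size 2, min 32) -> median=29
Step 6: insert 48 -> lo=[8, 26, 29] (size 3, max 29) hi=[32, 44, 48] (size 3, min 32) -> median=30.5
Step 7: insert 23 -> lo=[8, 23, 26, 29] (size 4, max 29) hi=[32, 44, 48] (size 3, min 32) -> median=29
Step 8: insert 26 -> lo=[8, 23, 26, 26] (size 4, max 26) hi=[29, 32, 44, 48] (size 4, min 29) -> median=27.5
Step 9: insert 21 -> lo=[8, 21, 23, 26, 26] (size 5, max 26) hi=[29, 32, 44, 48] (size 4, min 29) -> median=26
Step 10: insert 20 -> lo=[8, 20, 21, 23, 26] (size 5, max 26) hi=[26, 29, 32, 44, 48] (size 5, min 26) -> median=26
Step 11: insert 50 -> lo=[8, 20, 21, 23, 26, 26] (size 6, max 26) hi=[29, 32, 44, 48, 50] (size 5, min 29) -> median=26

Answer: 26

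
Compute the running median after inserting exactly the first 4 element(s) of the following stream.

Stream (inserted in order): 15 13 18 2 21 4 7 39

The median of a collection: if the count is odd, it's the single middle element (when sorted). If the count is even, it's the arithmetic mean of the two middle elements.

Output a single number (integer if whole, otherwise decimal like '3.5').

Step 1: insert 15 -> lo=[15] (size 1, max 15) hi=[] (size 0) -> median=15
Step 2: insert 13 -> lo=[13] (size 1, max 13) hi=[15] (size 1, min 15) -> median=14
Step 3: insert 18 -> lo=[13, 15] (size 2, max 15) hi=[18] (size 1, min 18) -> median=15
Step 4: insert 2 -> lo=[2, 13] (size 2, max 13) hi=[15, 18] (size 2, min 15) -> median=14

Answer: 14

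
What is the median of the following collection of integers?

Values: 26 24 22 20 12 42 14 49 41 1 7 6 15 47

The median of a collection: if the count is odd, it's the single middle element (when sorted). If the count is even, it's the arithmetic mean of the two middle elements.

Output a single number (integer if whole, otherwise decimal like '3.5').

Step 1: insert 26 -> lo=[26] (size 1, max 26) hi=[] (size 0) -> median=26
Step 2: insert 24 -> lo=[24] (size 1, max 24) hi=[26] (size 1, min 26) -> median=25
Step 3: insert 22 -> lo=[22, 24] (size 2, max 24) hi=[26] (size 1, min 26) -> median=24
Step 4: insert 20 -> lo=[20, 22] (size 2, max 22) hi=[24, 26] (size 2, min 24) -> median=23
Step 5: insert 12 -> lo=[12, 20, 22] (size 3, max 22) hi=[24, 26] (size 2, min 24) -> median=22
Step 6: insert 42 -> lo=[12, 20, 22] (size 3, max 22) hi=[24, 26, 42] (size 3, min 24) -> median=23
Step 7: insert 14 -> lo=[12, 14, 20, 22] (size 4, max 22) hi=[24, 26, 42] (size 3, min 24) -> median=22
Step 8: insert 49 -> lo=[12, 14, 20, 22] (size 4, max 22) hi=[24, 26, 42, 49] (size 4, min 24) -> median=23
Step 9: insert 41 -> lo=[12, 14, 20, 22, 24] (size 5, max 24) hi=[26, 41, 42, 49] (size 4, min 26) -> median=24
Step 10: insert 1 -> lo=[1, 12, 14, 20, 22] (size 5, max 22) hi=[24, 26, 41, 42, 49] (size 5, min 24) -> median=23
Step 11: insert 7 -> lo=[1, 7, 12, 14, 20, 22] (size 6, max 22) hi=[24, 26, 41, 42, 49] (size 5, min 24) -> median=22
Step 12: insert 6 -> lo=[1, 6, 7, 12, 14, 20] (size 6, max 20) hi=[22, 24, 26, 41, 42, 49] (size 6, min 22) -> median=21
Step 13: insert 15 -> lo=[1, 6, 7, 12, 14, 15, 20] (size 7, max 20) hi=[22, 24, 26, 41, 42, 49] (size 6, min 22) -> median=20
Step 14: insert 47 -> lo=[1, 6, 7, 12, 14, 15, 20] (size 7, max 20) hi=[22, 24, 26, 41, 42, 47, 49] (size 7, min 22) -> median=21

Answer: 21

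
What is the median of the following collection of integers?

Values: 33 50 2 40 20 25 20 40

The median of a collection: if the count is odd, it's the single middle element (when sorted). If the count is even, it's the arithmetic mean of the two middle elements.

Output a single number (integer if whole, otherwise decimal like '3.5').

Answer: 29

Derivation:
Step 1: insert 33 -> lo=[33] (size 1, max 33) hi=[] (size 0) -> median=33
Step 2: insert 50 -> lo=[33] (size 1, max 33) hi=[50] (size 1, min 50) -> median=41.5
Step 3: insert 2 -> lo=[2, 33] (size 2, max 33) hi=[50] (size 1, min 50) -> median=33
Step 4: insert 40 -> lo=[2, 33] (size 2, max 33) hi=[40, 50] (size 2, min 40) -> median=36.5
Step 5: insert 20 -> lo=[2, 20, 33] (size 3, max 33) hi=[40, 50] (size 2, min 40) -> median=33
Step 6: insert 25 -> lo=[2, 20, 25] (size 3, max 25) hi=[33, 40, 50] (size 3, min 33) -> median=29
Step 7: insert 20 -> lo=[2, 20, 20, 25] (size 4, max 25) hi=[33, 40, 50] (size 3, min 33) -> median=25
Step 8: insert 40 -> lo=[2, 20, 20, 25] (size 4, max 25) hi=[33, 40, 40, 50] (size 4, min 33) -> median=29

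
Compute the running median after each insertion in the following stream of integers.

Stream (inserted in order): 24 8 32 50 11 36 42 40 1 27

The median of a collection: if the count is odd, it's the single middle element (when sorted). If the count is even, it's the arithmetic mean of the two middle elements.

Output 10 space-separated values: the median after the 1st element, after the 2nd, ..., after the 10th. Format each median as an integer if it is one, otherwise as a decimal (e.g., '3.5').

Step 1: insert 24 -> lo=[24] (size 1, max 24) hi=[] (size 0) -> median=24
Step 2: insert 8 -> lo=[8] (size 1, max 8) hi=[24] (size 1, min 24) -> median=16
Step 3: insert 32 -> lo=[8, 24] (size 2, max 24) hi=[32] (size 1, min 32) -> median=24
Step 4: insert 50 -> lo=[8, 24] (size 2, max 24) hi=[32, 50] (size 2, min 32) -> median=28
Step 5: insert 11 -> lo=[8, 11, 24] (size 3, max 24) hi=[32, 50] (size 2, min 32) -> median=24
Step 6: insert 36 -> lo=[8, 11, 24] (size 3, max 24) hi=[32, 36, 50] (size 3, min 32) -> median=28
Step 7: insert 42 -> lo=[8, 11, 24, 32] (size 4, max 32) hi=[36, 42, 50] (size 3, min 36) -> median=32
Step 8: insert 40 -> lo=[8, 11, 24, 32] (size 4, max 32) hi=[36, 40, 42, 50] (size 4, min 36) -> median=34
Step 9: insert 1 -> lo=[1, 8, 11, 24, 32] (size 5, max 32) hi=[36, 40, 42, 50] (size 4, min 36) -> median=32
Step 10: insert 27 -> lo=[1, 8, 11, 24, 27] (size 5, max 27) hi=[32, 36, 40, 42, 50] (size 5, min 32) -> median=29.5

Answer: 24 16 24 28 24 28 32 34 32 29.5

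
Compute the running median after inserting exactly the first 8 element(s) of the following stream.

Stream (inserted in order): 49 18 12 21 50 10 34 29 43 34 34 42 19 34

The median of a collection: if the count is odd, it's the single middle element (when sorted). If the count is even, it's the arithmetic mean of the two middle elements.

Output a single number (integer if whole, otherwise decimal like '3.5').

Step 1: insert 49 -> lo=[49] (size 1, max 49) hi=[] (size 0) -> median=49
Step 2: insert 18 -> lo=[18] (size 1, max 18) hi=[49] (size 1, min 49) -> median=33.5
Step 3: insert 12 -> lo=[12, 18] (size 2, max 18) hi=[49] (size 1, min 49) -> median=18
Step 4: insert 21 -> lo=[12, 18] (size 2, max 18) hi=[21, 49] (size 2, min 21) -> median=19.5
Step 5: insert 50 -> lo=[12, 18, 21] (size 3, max 21) hi=[49, 50] (size 2, min 49) -> median=21
Step 6: insert 10 -> lo=[10, 12, 18] (size 3, max 18) hi=[21, 49, 50] (size 3, min 21) -> median=19.5
Step 7: insert 34 -> lo=[10, 12, 18, 21] (size 4, max 21) hi=[34, 49, 50] (size 3, min 34) -> median=21
Step 8: insert 29 -> lo=[10, 12, 18, 21] (size 4, max 21) hi=[29, 34, 49, 50] (size 4, min 29) -> median=25

Answer: 25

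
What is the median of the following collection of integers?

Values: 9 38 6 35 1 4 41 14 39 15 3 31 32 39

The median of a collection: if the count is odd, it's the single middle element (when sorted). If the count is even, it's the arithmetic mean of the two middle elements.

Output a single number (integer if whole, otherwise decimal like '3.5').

Answer: 23

Derivation:
Step 1: insert 9 -> lo=[9] (size 1, max 9) hi=[] (size 0) -> median=9
Step 2: insert 38 -> lo=[9] (size 1, max 9) hi=[38] (size 1, min 38) -> median=23.5
Step 3: insert 6 -> lo=[6, 9] (size 2, max 9) hi=[38] (size 1, min 38) -> median=9
Step 4: insert 35 -> lo=[6, 9] (size 2, max 9) hi=[35, 38] (size 2, min 35) -> median=22
Step 5: insert 1 -> lo=[1, 6, 9] (size 3, max 9) hi=[35, 38] (size 2, min 35) -> median=9
Step 6: insert 4 -> lo=[1, 4, 6] (size 3, max 6) hi=[9, 35, 38] (size 3, min 9) -> median=7.5
Step 7: insert 41 -> lo=[1, 4, 6, 9] (size 4, max 9) hi=[35, 38, 41] (size 3, min 35) -> median=9
Step 8: insert 14 -> lo=[1, 4, 6, 9] (size 4, max 9) hi=[14, 35, 38, 41] (size 4, min 14) -> median=11.5
Step 9: insert 39 -> lo=[1, 4, 6, 9, 14] (size 5, max 14) hi=[35, 38, 39, 41] (size 4, min 35) -> median=14
Step 10: insert 15 -> lo=[1, 4, 6, 9, 14] (size 5, max 14) hi=[15, 35, 38, 39, 41] (size 5, min 15) -> median=14.5
Step 11: insert 3 -> lo=[1, 3, 4, 6, 9, 14] (size 6, max 14) hi=[15, 35, 38, 39, 41] (size 5, min 15) -> median=14
Step 12: insert 31 -> lo=[1, 3, 4, 6, 9, 14] (size 6, max 14) hi=[15, 31, 35, 38, 39, 41] (size 6, min 15) -> median=14.5
Step 13: insert 32 -> lo=[1, 3, 4, 6, 9, 14, 15] (size 7, max 15) hi=[31, 32, 35, 38, 39, 41] (size 6, min 31) -> median=15
Step 14: insert 39 -> lo=[1, 3, 4, 6, 9, 14, 15] (size 7, max 15) hi=[31, 32, 35, 38, 39, 39, 41] (size 7, min 31) -> median=23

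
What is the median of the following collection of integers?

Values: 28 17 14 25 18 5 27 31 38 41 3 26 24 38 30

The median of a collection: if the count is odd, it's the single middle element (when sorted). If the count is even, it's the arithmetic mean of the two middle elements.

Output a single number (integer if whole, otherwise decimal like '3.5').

Answer: 26

Derivation:
Step 1: insert 28 -> lo=[28] (size 1, max 28) hi=[] (size 0) -> median=28
Step 2: insert 17 -> lo=[17] (size 1, max 17) hi=[28] (size 1, min 28) -> median=22.5
Step 3: insert 14 -> lo=[14, 17] (size 2, max 17) hi=[28] (size 1, min 28) -> median=17
Step 4: insert 25 -> lo=[14, 17] (size 2, max 17) hi=[25, 28] (size 2, min 25) -> median=21
Step 5: insert 18 -> lo=[14, 17, 18] (size 3, max 18) hi=[25, 28] (size 2, min 25) -> median=18
Step 6: insert 5 -> lo=[5, 14, 17] (size 3, max 17) hi=[18, 25, 28] (size 3, min 18) -> median=17.5
Step 7: insert 27 -> lo=[5, 14, 17, 18] (size 4, max 18) hi=[25, 27, 28] (size 3, min 25) -> median=18
Step 8: insert 31 -> lo=[5, 14, 17, 18] (size 4, max 18) hi=[25, 27, 28, 31] (size 4, min 25) -> median=21.5
Step 9: insert 38 -> lo=[5, 14, 17, 18, 25] (size 5, max 25) hi=[27, 28, 31, 38] (size 4, min 27) -> median=25
Step 10: insert 41 -> lo=[5, 14, 17, 18, 25] (size 5, max 25) hi=[27, 28, 31, 38, 41] (size 5, min 27) -> median=26
Step 11: insert 3 -> lo=[3, 5, 14, 17, 18, 25] (size 6, max 25) hi=[27, 28, 31, 38, 41] (size 5, min 27) -> median=25
Step 12: insert 26 -> lo=[3, 5, 14, 17, 18, 25] (size 6, max 25) hi=[26, 27, 28, 31, 38, 41] (size 6, min 26) -> median=25.5
Step 13: insert 24 -> lo=[3, 5, 14, 17, 18, 24, 25] (size 7, max 25) hi=[26, 27, 28, 31, 38, 41] (size 6, min 26) -> median=25
Step 14: insert 38 -> lo=[3, 5, 14, 17, 18, 24, 25] (size 7, max 25) hi=[26, 27, 28, 31, 38, 38, 41] (size 7, min 26) -> median=25.5
Step 15: insert 30 -> lo=[3, 5, 14, 17, 18, 24, 25, 26] (size 8, max 26) hi=[27, 28, 30, 31, 38, 38, 41] (size 7, min 27) -> median=26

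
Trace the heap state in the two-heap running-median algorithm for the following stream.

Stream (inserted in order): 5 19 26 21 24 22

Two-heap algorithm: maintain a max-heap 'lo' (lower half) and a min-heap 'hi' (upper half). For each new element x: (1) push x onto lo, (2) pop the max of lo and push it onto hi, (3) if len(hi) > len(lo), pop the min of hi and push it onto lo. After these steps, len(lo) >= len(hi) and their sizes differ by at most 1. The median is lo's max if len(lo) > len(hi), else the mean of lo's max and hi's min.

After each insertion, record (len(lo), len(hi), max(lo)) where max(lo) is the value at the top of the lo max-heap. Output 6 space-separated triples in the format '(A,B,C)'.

Answer: (1,0,5) (1,1,5) (2,1,19) (2,2,19) (3,2,21) (3,3,21)

Derivation:
Step 1: insert 5 -> lo=[5] hi=[] -> (len(lo)=1, len(hi)=0, max(lo)=5)
Step 2: insert 19 -> lo=[5] hi=[19] -> (len(lo)=1, len(hi)=1, max(lo)=5)
Step 3: insert 26 -> lo=[5, 19] hi=[26] -> (len(lo)=2, len(hi)=1, max(lo)=19)
Step 4: insert 21 -> lo=[5, 19] hi=[21, 26] -> (len(lo)=2, len(hi)=2, max(lo)=19)
Step 5: insert 24 -> lo=[5, 19, 21] hi=[24, 26] -> (len(lo)=3, len(hi)=2, max(lo)=21)
Step 6: insert 22 -> lo=[5, 19, 21] hi=[22, 24, 26] -> (len(lo)=3, len(hi)=3, max(lo)=21)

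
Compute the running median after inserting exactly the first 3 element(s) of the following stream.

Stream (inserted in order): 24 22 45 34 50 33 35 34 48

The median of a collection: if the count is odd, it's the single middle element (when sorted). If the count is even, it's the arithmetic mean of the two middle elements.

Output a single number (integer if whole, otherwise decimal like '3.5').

Answer: 24

Derivation:
Step 1: insert 24 -> lo=[24] (size 1, max 24) hi=[] (size 0) -> median=24
Step 2: insert 22 -> lo=[22] (size 1, max 22) hi=[24] (size 1, min 24) -> median=23
Step 3: insert 45 -> lo=[22, 24] (size 2, max 24) hi=[45] (size 1, min 45) -> median=24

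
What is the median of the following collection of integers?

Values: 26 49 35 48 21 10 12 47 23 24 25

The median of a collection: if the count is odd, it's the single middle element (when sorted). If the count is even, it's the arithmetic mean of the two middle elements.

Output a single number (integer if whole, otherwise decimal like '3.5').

Answer: 25

Derivation:
Step 1: insert 26 -> lo=[26] (size 1, max 26) hi=[] (size 0) -> median=26
Step 2: insert 49 -> lo=[26] (size 1, max 26) hi=[49] (size 1, min 49) -> median=37.5
Step 3: insert 35 -> lo=[26, 35] (size 2, max 35) hi=[49] (size 1, min 49) -> median=35
Step 4: insert 48 -> lo=[26, 35] (size 2, max 35) hi=[48, 49] (size 2, min 48) -> median=41.5
Step 5: insert 21 -> lo=[21, 26, 35] (size 3, max 35) hi=[48, 49] (size 2, min 48) -> median=35
Step 6: insert 10 -> lo=[10, 21, 26] (size 3, max 26) hi=[35, 48, 49] (size 3, min 35) -> median=30.5
Step 7: insert 12 -> lo=[10, 12, 21, 26] (size 4, max 26) hi=[35, 48, 49] (size 3, min 35) -> median=26
Step 8: insert 47 -> lo=[10, 12, 21, 26] (size 4, max 26) hi=[35, 47, 48, 49] (size 4, min 35) -> median=30.5
Step 9: insert 23 -> lo=[10, 12, 21, 23, 26] (size 5, max 26) hi=[35, 47, 48, 49] (size 4, min 35) -> median=26
Step 10: insert 24 -> lo=[10, 12, 21, 23, 24] (size 5, max 24) hi=[26, 35, 47, 48, 49] (size 5, min 26) -> median=25
Step 11: insert 25 -> lo=[10, 12, 21, 23, 24, 25] (size 6, max 25) hi=[26, 35, 47, 48, 49] (size 5, min 26) -> median=25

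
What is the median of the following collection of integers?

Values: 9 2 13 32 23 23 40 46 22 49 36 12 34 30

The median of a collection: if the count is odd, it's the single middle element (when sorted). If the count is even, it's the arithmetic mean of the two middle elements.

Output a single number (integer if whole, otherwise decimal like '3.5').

Step 1: insert 9 -> lo=[9] (size 1, max 9) hi=[] (size 0) -> median=9
Step 2: insert 2 -> lo=[2] (size 1, max 2) hi=[9] (size 1, min 9) -> median=5.5
Step 3: insert 13 -> lo=[2, 9] (size 2, max 9) hi=[13] (size 1, min 13) -> median=9
Step 4: insert 32 -> lo=[2, 9] (size 2, max 9) hi=[13, 32] (size 2, min 13) -> median=11
Step 5: insert 23 -> lo=[2, 9, 13] (size 3, max 13) hi=[23, 32] (size 2, min 23) -> median=13
Step 6: insert 23 -> lo=[2, 9, 13] (size 3, max 13) hi=[23, 23, 32] (size 3, min 23) -> median=18
Step 7: insert 40 -> lo=[2, 9, 13, 23] (size 4, max 23) hi=[23, 32, 40] (size 3, min 23) -> median=23
Step 8: insert 46 -> lo=[2, 9, 13, 23] (size 4, max 23) hi=[23, 32, 40, 46] (size 4, min 23) -> median=23
Step 9: insert 22 -> lo=[2, 9, 13, 22, 23] (size 5, max 23) hi=[23, 32, 40, 46] (size 4, min 23) -> median=23
Step 10: insert 49 -> lo=[2, 9, 13, 22, 23] (size 5, max 23) hi=[23, 32, 40, 46, 49] (size 5, min 23) -> median=23
Step 11: insert 36 -> lo=[2, 9, 13, 22, 23, 23] (size 6, max 23) hi=[32, 36, 40, 46, 49] (size 5, min 32) -> median=23
Step 12: insert 12 -> lo=[2, 9, 12, 13, 22, 23] (size 6, max 23) hi=[23, 32, 36, 40, 46, 49] (size 6, min 23) -> median=23
Step 13: insert 34 -> lo=[2, 9, 12, 13, 22, 23, 23] (size 7, max 23) hi=[32, 34, 36, 40, 46, 49] (size 6, min 32) -> median=23
Step 14: insert 30 -> lo=[2, 9, 12, 13, 22, 23, 23] (size 7, max 23) hi=[30, 32, 34, 36, 40, 46, 49] (size 7, min 30) -> median=26.5

Answer: 26.5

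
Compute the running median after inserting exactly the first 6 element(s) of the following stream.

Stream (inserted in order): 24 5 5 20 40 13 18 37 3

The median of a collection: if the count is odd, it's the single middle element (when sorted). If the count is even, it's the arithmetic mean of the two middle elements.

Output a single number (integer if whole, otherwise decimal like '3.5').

Answer: 16.5

Derivation:
Step 1: insert 24 -> lo=[24] (size 1, max 24) hi=[] (size 0) -> median=24
Step 2: insert 5 -> lo=[5] (size 1, max 5) hi=[24] (size 1, min 24) -> median=14.5
Step 3: insert 5 -> lo=[5, 5] (size 2, max 5) hi=[24] (size 1, min 24) -> median=5
Step 4: insert 20 -> lo=[5, 5] (size 2, max 5) hi=[20, 24] (size 2, min 20) -> median=12.5
Step 5: insert 40 -> lo=[5, 5, 20] (size 3, max 20) hi=[24, 40] (size 2, min 24) -> median=20
Step 6: insert 13 -> lo=[5, 5, 13] (size 3, max 13) hi=[20, 24, 40] (size 3, min 20) -> median=16.5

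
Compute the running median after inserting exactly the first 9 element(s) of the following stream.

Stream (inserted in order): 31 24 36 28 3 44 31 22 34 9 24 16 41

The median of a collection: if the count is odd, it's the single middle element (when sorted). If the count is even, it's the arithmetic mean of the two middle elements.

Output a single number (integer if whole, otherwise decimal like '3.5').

Step 1: insert 31 -> lo=[31] (size 1, max 31) hi=[] (size 0) -> median=31
Step 2: insert 24 -> lo=[24] (size 1, max 24) hi=[31] (size 1, min 31) -> median=27.5
Step 3: insert 36 -> lo=[24, 31] (size 2, max 31) hi=[36] (size 1, min 36) -> median=31
Step 4: insert 28 -> lo=[24, 28] (size 2, max 28) hi=[31, 36] (size 2, min 31) -> median=29.5
Step 5: insert 3 -> lo=[3, 24, 28] (size 3, max 28) hi=[31, 36] (size 2, min 31) -> median=28
Step 6: insert 44 -> lo=[3, 24, 28] (size 3, max 28) hi=[31, 36, 44] (size 3, min 31) -> median=29.5
Step 7: insert 31 -> lo=[3, 24, 28, 31] (size 4, max 31) hi=[31, 36, 44] (size 3, min 31) -> median=31
Step 8: insert 22 -> lo=[3, 22, 24, 28] (size 4, max 28) hi=[31, 31, 36, 44] (size 4, min 31) -> median=29.5
Step 9: insert 34 -> lo=[3, 22, 24, 28, 31] (size 5, max 31) hi=[31, 34, 36, 44] (size 4, min 31) -> median=31

Answer: 31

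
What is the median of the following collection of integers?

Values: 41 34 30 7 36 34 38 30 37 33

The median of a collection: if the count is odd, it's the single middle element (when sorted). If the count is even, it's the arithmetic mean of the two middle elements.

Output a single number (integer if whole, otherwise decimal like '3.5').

Answer: 34

Derivation:
Step 1: insert 41 -> lo=[41] (size 1, max 41) hi=[] (size 0) -> median=41
Step 2: insert 34 -> lo=[34] (size 1, max 34) hi=[41] (size 1, min 41) -> median=37.5
Step 3: insert 30 -> lo=[30, 34] (size 2, max 34) hi=[41] (size 1, min 41) -> median=34
Step 4: insert 7 -> lo=[7, 30] (size 2, max 30) hi=[34, 41] (size 2, min 34) -> median=32
Step 5: insert 36 -> lo=[7, 30, 34] (size 3, max 34) hi=[36, 41] (size 2, min 36) -> median=34
Step 6: insert 34 -> lo=[7, 30, 34] (size 3, max 34) hi=[34, 36, 41] (size 3, min 34) -> median=34
Step 7: insert 38 -> lo=[7, 30, 34, 34] (size 4, max 34) hi=[36, 38, 41] (size 3, min 36) -> median=34
Step 8: insert 30 -> lo=[7, 30, 30, 34] (size 4, max 34) hi=[34, 36, 38, 41] (size 4, min 34) -> median=34
Step 9: insert 37 -> lo=[7, 30, 30, 34, 34] (size 5, max 34) hi=[36, 37, 38, 41] (size 4, min 36) -> median=34
Step 10: insert 33 -> lo=[7, 30, 30, 33, 34] (size 5, max 34) hi=[34, 36, 37, 38, 41] (size 5, min 34) -> median=34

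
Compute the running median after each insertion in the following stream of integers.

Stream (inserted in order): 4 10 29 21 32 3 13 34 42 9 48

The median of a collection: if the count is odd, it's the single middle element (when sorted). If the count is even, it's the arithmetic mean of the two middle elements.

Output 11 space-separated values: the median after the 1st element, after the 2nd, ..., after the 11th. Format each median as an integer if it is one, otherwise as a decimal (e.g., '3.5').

Answer: 4 7 10 15.5 21 15.5 13 17 21 17 21

Derivation:
Step 1: insert 4 -> lo=[4] (size 1, max 4) hi=[] (size 0) -> median=4
Step 2: insert 10 -> lo=[4] (size 1, max 4) hi=[10] (size 1, min 10) -> median=7
Step 3: insert 29 -> lo=[4, 10] (size 2, max 10) hi=[29] (size 1, min 29) -> median=10
Step 4: insert 21 -> lo=[4, 10] (size 2, max 10) hi=[21, 29] (size 2, min 21) -> median=15.5
Step 5: insert 32 -> lo=[4, 10, 21] (size 3, max 21) hi=[29, 32] (size 2, min 29) -> median=21
Step 6: insert 3 -> lo=[3, 4, 10] (size 3, max 10) hi=[21, 29, 32] (size 3, min 21) -> median=15.5
Step 7: insert 13 -> lo=[3, 4, 10, 13] (size 4, max 13) hi=[21, 29, 32] (size 3, min 21) -> median=13
Step 8: insert 34 -> lo=[3, 4, 10, 13] (size 4, max 13) hi=[21, 29, 32, 34] (size 4, min 21) -> median=17
Step 9: insert 42 -> lo=[3, 4, 10, 13, 21] (size 5, max 21) hi=[29, 32, 34, 42] (size 4, min 29) -> median=21
Step 10: insert 9 -> lo=[3, 4, 9, 10, 13] (size 5, max 13) hi=[21, 29, 32, 34, 42] (size 5, min 21) -> median=17
Step 11: insert 48 -> lo=[3, 4, 9, 10, 13, 21] (size 6, max 21) hi=[29, 32, 34, 42, 48] (size 5, min 29) -> median=21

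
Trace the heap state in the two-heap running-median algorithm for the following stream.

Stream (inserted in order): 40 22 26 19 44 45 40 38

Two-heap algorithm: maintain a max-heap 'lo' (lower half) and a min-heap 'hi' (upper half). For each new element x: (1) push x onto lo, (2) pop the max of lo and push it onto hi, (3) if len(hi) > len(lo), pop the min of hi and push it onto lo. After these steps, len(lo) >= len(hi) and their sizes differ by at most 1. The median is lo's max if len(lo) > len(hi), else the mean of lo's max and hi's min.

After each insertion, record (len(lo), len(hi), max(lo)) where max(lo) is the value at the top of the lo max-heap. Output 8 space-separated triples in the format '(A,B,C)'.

Step 1: insert 40 -> lo=[40] hi=[] -> (len(lo)=1, len(hi)=0, max(lo)=40)
Step 2: insert 22 -> lo=[22] hi=[40] -> (len(lo)=1, len(hi)=1, max(lo)=22)
Step 3: insert 26 -> lo=[22, 26] hi=[40] -> (len(lo)=2, len(hi)=1, max(lo)=26)
Step 4: insert 19 -> lo=[19, 22] hi=[26, 40] -> (len(lo)=2, len(hi)=2, max(lo)=22)
Step 5: insert 44 -> lo=[19, 22, 26] hi=[40, 44] -> (len(lo)=3, len(hi)=2, max(lo)=26)
Step 6: insert 45 -> lo=[19, 22, 26] hi=[40, 44, 45] -> (len(lo)=3, len(hi)=3, max(lo)=26)
Step 7: insert 40 -> lo=[19, 22, 26, 40] hi=[40, 44, 45] -> (len(lo)=4, len(hi)=3, max(lo)=40)
Step 8: insert 38 -> lo=[19, 22, 26, 38] hi=[40, 40, 44, 45] -> (len(lo)=4, len(hi)=4, max(lo)=38)

Answer: (1,0,40) (1,1,22) (2,1,26) (2,2,22) (3,2,26) (3,3,26) (4,3,40) (4,4,38)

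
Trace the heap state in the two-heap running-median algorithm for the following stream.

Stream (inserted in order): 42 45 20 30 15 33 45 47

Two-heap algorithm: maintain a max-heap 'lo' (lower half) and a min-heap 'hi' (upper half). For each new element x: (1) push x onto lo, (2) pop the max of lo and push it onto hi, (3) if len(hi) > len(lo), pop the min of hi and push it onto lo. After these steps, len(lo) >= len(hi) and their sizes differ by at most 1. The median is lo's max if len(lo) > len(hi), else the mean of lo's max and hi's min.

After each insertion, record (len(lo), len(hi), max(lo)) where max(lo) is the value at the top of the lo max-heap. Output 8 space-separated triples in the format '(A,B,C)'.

Step 1: insert 42 -> lo=[42] hi=[] -> (len(lo)=1, len(hi)=0, max(lo)=42)
Step 2: insert 45 -> lo=[42] hi=[45] -> (len(lo)=1, len(hi)=1, max(lo)=42)
Step 3: insert 20 -> lo=[20, 42] hi=[45] -> (len(lo)=2, len(hi)=1, max(lo)=42)
Step 4: insert 30 -> lo=[20, 30] hi=[42, 45] -> (len(lo)=2, len(hi)=2, max(lo)=30)
Step 5: insert 15 -> lo=[15, 20, 30] hi=[42, 45] -> (len(lo)=3, len(hi)=2, max(lo)=30)
Step 6: insert 33 -> lo=[15, 20, 30] hi=[33, 42, 45] -> (len(lo)=3, len(hi)=3, max(lo)=30)
Step 7: insert 45 -> lo=[15, 20, 30, 33] hi=[42, 45, 45] -> (len(lo)=4, len(hi)=3, max(lo)=33)
Step 8: insert 47 -> lo=[15, 20, 30, 33] hi=[42, 45, 45, 47] -> (len(lo)=4, len(hi)=4, max(lo)=33)

Answer: (1,0,42) (1,1,42) (2,1,42) (2,2,30) (3,2,30) (3,3,30) (4,3,33) (4,4,33)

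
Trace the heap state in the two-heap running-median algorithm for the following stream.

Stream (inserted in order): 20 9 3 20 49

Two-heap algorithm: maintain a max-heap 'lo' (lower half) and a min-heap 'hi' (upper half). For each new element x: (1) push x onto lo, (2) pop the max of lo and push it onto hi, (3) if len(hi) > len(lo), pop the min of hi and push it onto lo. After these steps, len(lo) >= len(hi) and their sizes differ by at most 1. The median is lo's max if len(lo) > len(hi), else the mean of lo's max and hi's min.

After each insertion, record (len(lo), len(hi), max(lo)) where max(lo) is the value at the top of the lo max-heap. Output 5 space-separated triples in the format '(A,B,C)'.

Step 1: insert 20 -> lo=[20] hi=[] -> (len(lo)=1, len(hi)=0, max(lo)=20)
Step 2: insert 9 -> lo=[9] hi=[20] -> (len(lo)=1, len(hi)=1, max(lo)=9)
Step 3: insert 3 -> lo=[3, 9] hi=[20] -> (len(lo)=2, len(hi)=1, max(lo)=9)
Step 4: insert 20 -> lo=[3, 9] hi=[20, 20] -> (len(lo)=2, len(hi)=2, max(lo)=9)
Step 5: insert 49 -> lo=[3, 9, 20] hi=[20, 49] -> (len(lo)=3, len(hi)=2, max(lo)=20)

Answer: (1,0,20) (1,1,9) (2,1,9) (2,2,9) (3,2,20)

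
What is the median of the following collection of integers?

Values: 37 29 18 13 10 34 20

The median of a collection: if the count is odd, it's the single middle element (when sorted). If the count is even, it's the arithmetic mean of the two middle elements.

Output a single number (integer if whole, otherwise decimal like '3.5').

Answer: 20

Derivation:
Step 1: insert 37 -> lo=[37] (size 1, max 37) hi=[] (size 0) -> median=37
Step 2: insert 29 -> lo=[29] (size 1, max 29) hi=[37] (size 1, min 37) -> median=33
Step 3: insert 18 -> lo=[18, 29] (size 2, max 29) hi=[37] (size 1, min 37) -> median=29
Step 4: insert 13 -> lo=[13, 18] (size 2, max 18) hi=[29, 37] (size 2, min 29) -> median=23.5
Step 5: insert 10 -> lo=[10, 13, 18] (size 3, max 18) hi=[29, 37] (size 2, min 29) -> median=18
Step 6: insert 34 -> lo=[10, 13, 18] (size 3, max 18) hi=[29, 34, 37] (size 3, min 29) -> median=23.5
Step 7: insert 20 -> lo=[10, 13, 18, 20] (size 4, max 20) hi=[29, 34, 37] (size 3, min 29) -> median=20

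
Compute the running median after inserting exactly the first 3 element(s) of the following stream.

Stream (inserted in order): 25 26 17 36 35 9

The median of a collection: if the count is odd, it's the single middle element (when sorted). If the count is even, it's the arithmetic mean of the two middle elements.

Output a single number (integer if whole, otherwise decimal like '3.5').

Step 1: insert 25 -> lo=[25] (size 1, max 25) hi=[] (size 0) -> median=25
Step 2: insert 26 -> lo=[25] (size 1, max 25) hi=[26] (size 1, min 26) -> median=25.5
Step 3: insert 17 -> lo=[17, 25] (size 2, max 25) hi=[26] (size 1, min 26) -> median=25

Answer: 25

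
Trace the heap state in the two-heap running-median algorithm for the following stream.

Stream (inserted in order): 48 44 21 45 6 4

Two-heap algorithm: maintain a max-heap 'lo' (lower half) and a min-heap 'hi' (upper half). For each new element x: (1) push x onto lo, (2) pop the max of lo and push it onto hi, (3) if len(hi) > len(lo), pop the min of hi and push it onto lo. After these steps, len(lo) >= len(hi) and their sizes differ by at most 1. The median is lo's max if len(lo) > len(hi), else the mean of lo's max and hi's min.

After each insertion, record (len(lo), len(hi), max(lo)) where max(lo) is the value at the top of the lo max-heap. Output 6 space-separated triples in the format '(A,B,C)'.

Step 1: insert 48 -> lo=[48] hi=[] -> (len(lo)=1, len(hi)=0, max(lo)=48)
Step 2: insert 44 -> lo=[44] hi=[48] -> (len(lo)=1, len(hi)=1, max(lo)=44)
Step 3: insert 21 -> lo=[21, 44] hi=[48] -> (len(lo)=2, len(hi)=1, max(lo)=44)
Step 4: insert 45 -> lo=[21, 44] hi=[45, 48] -> (len(lo)=2, len(hi)=2, max(lo)=44)
Step 5: insert 6 -> lo=[6, 21, 44] hi=[45, 48] -> (len(lo)=3, len(hi)=2, max(lo)=44)
Step 6: insert 4 -> lo=[4, 6, 21] hi=[44, 45, 48] -> (len(lo)=3, len(hi)=3, max(lo)=21)

Answer: (1,0,48) (1,1,44) (2,1,44) (2,2,44) (3,2,44) (3,3,21)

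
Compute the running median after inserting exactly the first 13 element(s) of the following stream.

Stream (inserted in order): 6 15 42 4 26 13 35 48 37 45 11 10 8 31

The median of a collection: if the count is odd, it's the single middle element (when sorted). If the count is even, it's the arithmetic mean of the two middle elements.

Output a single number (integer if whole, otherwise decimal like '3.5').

Step 1: insert 6 -> lo=[6] (size 1, max 6) hi=[] (size 0) -> median=6
Step 2: insert 15 -> lo=[6] (size 1, max 6) hi=[15] (size 1, min 15) -> median=10.5
Step 3: insert 42 -> lo=[6, 15] (size 2, max 15) hi=[42] (size 1, min 42) -> median=15
Step 4: insert 4 -> lo=[4, 6] (size 2, max 6) hi=[15, 42] (size 2, min 15) -> median=10.5
Step 5: insert 26 -> lo=[4, 6, 15] (size 3, max 15) hi=[26, 42] (size 2, min 26) -> median=15
Step 6: insert 13 -> lo=[4, 6, 13] (size 3, max 13) hi=[15, 26, 42] (size 3, min 15) -> median=14
Step 7: insert 35 -> lo=[4, 6, 13, 15] (size 4, max 15) hi=[26, 35, 42] (size 3, min 26) -> median=15
Step 8: insert 48 -> lo=[4, 6, 13, 15] (size 4, max 15) hi=[26, 35, 42, 48] (size 4, min 26) -> median=20.5
Step 9: insert 37 -> lo=[4, 6, 13, 15, 26] (size 5, max 26) hi=[35, 37, 42, 48] (size 4, min 35) -> median=26
Step 10: insert 45 -> lo=[4, 6, 13, 15, 26] (size 5, max 26) hi=[35, 37, 42, 45, 48] (size 5, min 35) -> median=30.5
Step 11: insert 11 -> lo=[4, 6, 11, 13, 15, 26] (size 6, max 26) hi=[35, 37, 42, 45, 48] (size 5, min 35) -> median=26
Step 12: insert 10 -> lo=[4, 6, 10, 11, 13, 15] (size 6, max 15) hi=[26, 35, 37, 42, 45, 48] (size 6, min 26) -> median=20.5
Step 13: insert 8 -> lo=[4, 6, 8, 10, 11, 13, 15] (size 7, max 15) hi=[26, 35, 37, 42, 45, 48] (size 6, min 26) -> median=15

Answer: 15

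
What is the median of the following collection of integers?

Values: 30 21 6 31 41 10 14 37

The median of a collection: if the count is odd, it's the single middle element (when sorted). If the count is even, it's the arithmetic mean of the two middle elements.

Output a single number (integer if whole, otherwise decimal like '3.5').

Answer: 25.5

Derivation:
Step 1: insert 30 -> lo=[30] (size 1, max 30) hi=[] (size 0) -> median=30
Step 2: insert 21 -> lo=[21] (size 1, max 21) hi=[30] (size 1, min 30) -> median=25.5
Step 3: insert 6 -> lo=[6, 21] (size 2, max 21) hi=[30] (size 1, min 30) -> median=21
Step 4: insert 31 -> lo=[6, 21] (size 2, max 21) hi=[30, 31] (size 2, min 30) -> median=25.5
Step 5: insert 41 -> lo=[6, 21, 30] (size 3, max 30) hi=[31, 41] (size 2, min 31) -> median=30
Step 6: insert 10 -> lo=[6, 10, 21] (size 3, max 21) hi=[30, 31, 41] (size 3, min 30) -> median=25.5
Step 7: insert 14 -> lo=[6, 10, 14, 21] (size 4, max 21) hi=[30, 31, 41] (size 3, min 30) -> median=21
Step 8: insert 37 -> lo=[6, 10, 14, 21] (size 4, max 21) hi=[30, 31, 37, 41] (size 4, min 30) -> median=25.5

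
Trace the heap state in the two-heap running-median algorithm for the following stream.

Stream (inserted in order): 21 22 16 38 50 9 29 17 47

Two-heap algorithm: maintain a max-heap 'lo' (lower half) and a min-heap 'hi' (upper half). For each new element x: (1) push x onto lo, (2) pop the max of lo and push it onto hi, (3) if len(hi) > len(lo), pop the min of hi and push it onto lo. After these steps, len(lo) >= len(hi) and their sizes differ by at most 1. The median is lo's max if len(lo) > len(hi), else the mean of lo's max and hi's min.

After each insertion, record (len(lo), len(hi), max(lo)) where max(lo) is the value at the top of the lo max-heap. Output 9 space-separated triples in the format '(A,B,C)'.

Answer: (1,0,21) (1,1,21) (2,1,21) (2,2,21) (3,2,22) (3,3,21) (4,3,22) (4,4,21) (5,4,22)

Derivation:
Step 1: insert 21 -> lo=[21] hi=[] -> (len(lo)=1, len(hi)=0, max(lo)=21)
Step 2: insert 22 -> lo=[21] hi=[22] -> (len(lo)=1, len(hi)=1, max(lo)=21)
Step 3: insert 16 -> lo=[16, 21] hi=[22] -> (len(lo)=2, len(hi)=1, max(lo)=21)
Step 4: insert 38 -> lo=[16, 21] hi=[22, 38] -> (len(lo)=2, len(hi)=2, max(lo)=21)
Step 5: insert 50 -> lo=[16, 21, 22] hi=[38, 50] -> (len(lo)=3, len(hi)=2, max(lo)=22)
Step 6: insert 9 -> lo=[9, 16, 21] hi=[22, 38, 50] -> (len(lo)=3, len(hi)=3, max(lo)=21)
Step 7: insert 29 -> lo=[9, 16, 21, 22] hi=[29, 38, 50] -> (len(lo)=4, len(hi)=3, max(lo)=22)
Step 8: insert 17 -> lo=[9, 16, 17, 21] hi=[22, 29, 38, 50] -> (len(lo)=4, len(hi)=4, max(lo)=21)
Step 9: insert 47 -> lo=[9, 16, 17, 21, 22] hi=[29, 38, 47, 50] -> (len(lo)=5, len(hi)=4, max(lo)=22)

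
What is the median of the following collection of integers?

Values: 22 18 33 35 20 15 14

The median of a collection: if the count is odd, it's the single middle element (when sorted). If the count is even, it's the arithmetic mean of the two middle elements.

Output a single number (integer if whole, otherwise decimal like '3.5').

Step 1: insert 22 -> lo=[22] (size 1, max 22) hi=[] (size 0) -> median=22
Step 2: insert 18 -> lo=[18] (size 1, max 18) hi=[22] (size 1, min 22) -> median=20
Step 3: insert 33 -> lo=[18, 22] (size 2, max 22) hi=[33] (size 1, min 33) -> median=22
Step 4: insert 35 -> lo=[18, 22] (size 2, max 22) hi=[33, 35] (size 2, min 33) -> median=27.5
Step 5: insert 20 -> lo=[18, 20, 22] (size 3, max 22) hi=[33, 35] (size 2, min 33) -> median=22
Step 6: insert 15 -> lo=[15, 18, 20] (size 3, max 20) hi=[22, 33, 35] (size 3, min 22) -> median=21
Step 7: insert 14 -> lo=[14, 15, 18, 20] (size 4, max 20) hi=[22, 33, 35] (size 3, min 22) -> median=20

Answer: 20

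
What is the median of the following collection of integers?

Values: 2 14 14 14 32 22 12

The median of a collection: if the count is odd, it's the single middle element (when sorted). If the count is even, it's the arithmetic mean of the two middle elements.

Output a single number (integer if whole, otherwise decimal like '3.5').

Step 1: insert 2 -> lo=[2] (size 1, max 2) hi=[] (size 0) -> median=2
Step 2: insert 14 -> lo=[2] (size 1, max 2) hi=[14] (size 1, min 14) -> median=8
Step 3: insert 14 -> lo=[2, 14] (size 2, max 14) hi=[14] (size 1, min 14) -> median=14
Step 4: insert 14 -> lo=[2, 14] (size 2, max 14) hi=[14, 14] (size 2, min 14) -> median=14
Step 5: insert 32 -> lo=[2, 14, 14] (size 3, max 14) hi=[14, 32] (size 2, min 14) -> median=14
Step 6: insert 22 -> lo=[2, 14, 14] (size 3, max 14) hi=[14, 22, 32] (size 3, min 14) -> median=14
Step 7: insert 12 -> lo=[2, 12, 14, 14] (size 4, max 14) hi=[14, 22, 32] (size 3, min 14) -> median=14

Answer: 14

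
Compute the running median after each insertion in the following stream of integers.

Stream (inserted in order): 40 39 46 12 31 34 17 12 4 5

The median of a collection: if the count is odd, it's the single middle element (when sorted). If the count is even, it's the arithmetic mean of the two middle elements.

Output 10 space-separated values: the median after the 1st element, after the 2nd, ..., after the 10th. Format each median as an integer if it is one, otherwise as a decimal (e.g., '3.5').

Answer: 40 39.5 40 39.5 39 36.5 34 32.5 31 24

Derivation:
Step 1: insert 40 -> lo=[40] (size 1, max 40) hi=[] (size 0) -> median=40
Step 2: insert 39 -> lo=[39] (size 1, max 39) hi=[40] (size 1, min 40) -> median=39.5
Step 3: insert 46 -> lo=[39, 40] (size 2, max 40) hi=[46] (size 1, min 46) -> median=40
Step 4: insert 12 -> lo=[12, 39] (size 2, max 39) hi=[40, 46] (size 2, min 40) -> median=39.5
Step 5: insert 31 -> lo=[12, 31, 39] (size 3, max 39) hi=[40, 46] (size 2, min 40) -> median=39
Step 6: insert 34 -> lo=[12, 31, 34] (size 3, max 34) hi=[39, 40, 46] (size 3, min 39) -> median=36.5
Step 7: insert 17 -> lo=[12, 17, 31, 34] (size 4, max 34) hi=[39, 40, 46] (size 3, min 39) -> median=34
Step 8: insert 12 -> lo=[12, 12, 17, 31] (size 4, max 31) hi=[34, 39, 40, 46] (size 4, min 34) -> median=32.5
Step 9: insert 4 -> lo=[4, 12, 12, 17, 31] (size 5, max 31) hi=[34, 39, 40, 46] (size 4, min 34) -> median=31
Step 10: insert 5 -> lo=[4, 5, 12, 12, 17] (size 5, max 17) hi=[31, 34, 39, 40, 46] (size 5, min 31) -> median=24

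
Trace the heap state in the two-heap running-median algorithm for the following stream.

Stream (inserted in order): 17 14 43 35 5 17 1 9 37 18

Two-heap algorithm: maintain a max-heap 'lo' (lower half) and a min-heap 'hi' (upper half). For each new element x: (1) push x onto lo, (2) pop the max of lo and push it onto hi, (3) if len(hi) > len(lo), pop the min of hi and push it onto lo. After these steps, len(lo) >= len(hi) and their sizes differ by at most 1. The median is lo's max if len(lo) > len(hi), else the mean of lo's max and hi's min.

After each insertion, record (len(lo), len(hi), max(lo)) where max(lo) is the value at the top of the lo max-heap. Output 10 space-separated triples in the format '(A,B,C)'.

Step 1: insert 17 -> lo=[17] hi=[] -> (len(lo)=1, len(hi)=0, max(lo)=17)
Step 2: insert 14 -> lo=[14] hi=[17] -> (len(lo)=1, len(hi)=1, max(lo)=14)
Step 3: insert 43 -> lo=[14, 17] hi=[43] -> (len(lo)=2, len(hi)=1, max(lo)=17)
Step 4: insert 35 -> lo=[14, 17] hi=[35, 43] -> (len(lo)=2, len(hi)=2, max(lo)=17)
Step 5: insert 5 -> lo=[5, 14, 17] hi=[35, 43] -> (len(lo)=3, len(hi)=2, max(lo)=17)
Step 6: insert 17 -> lo=[5, 14, 17] hi=[17, 35, 43] -> (len(lo)=3, len(hi)=3, max(lo)=17)
Step 7: insert 1 -> lo=[1, 5, 14, 17] hi=[17, 35, 43] -> (len(lo)=4, len(hi)=3, max(lo)=17)
Step 8: insert 9 -> lo=[1, 5, 9, 14] hi=[17, 17, 35, 43] -> (len(lo)=4, len(hi)=4, max(lo)=14)
Step 9: insert 37 -> lo=[1, 5, 9, 14, 17] hi=[17, 35, 37, 43] -> (len(lo)=5, len(hi)=4, max(lo)=17)
Step 10: insert 18 -> lo=[1, 5, 9, 14, 17] hi=[17, 18, 35, 37, 43] -> (len(lo)=5, len(hi)=5, max(lo)=17)

Answer: (1,0,17) (1,1,14) (2,1,17) (2,2,17) (3,2,17) (3,3,17) (4,3,17) (4,4,14) (5,4,17) (5,5,17)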